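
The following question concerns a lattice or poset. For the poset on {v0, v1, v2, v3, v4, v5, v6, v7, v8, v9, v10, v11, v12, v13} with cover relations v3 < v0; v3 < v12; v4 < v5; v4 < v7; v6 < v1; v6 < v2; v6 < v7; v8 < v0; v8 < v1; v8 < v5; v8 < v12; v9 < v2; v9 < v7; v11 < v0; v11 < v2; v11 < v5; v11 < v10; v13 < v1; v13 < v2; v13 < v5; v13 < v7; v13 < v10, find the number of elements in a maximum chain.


A chain is a totally ordered subset; we count the number of elements in a maximum chain.
Compute, for each element x, the size of the longest chain ending at x:
  v3: 1
  v4: 1
  v6: 1
  v8: 1
  v9: 1
  v11: 1
  ...
A maximum chain: v3 < v0
Number of elements in the longest chain: 2


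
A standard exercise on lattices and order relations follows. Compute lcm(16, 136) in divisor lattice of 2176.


In a divisor lattice, join = lcm (least common multiple).
gcd(16,136) = 8
lcm(16,136) = 16*136/gcd = 2176/8 = 272


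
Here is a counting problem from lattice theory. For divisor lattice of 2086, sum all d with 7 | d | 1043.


Interval [7,1043] in divisors of 2086: [7, 1043]
Sum = 1050


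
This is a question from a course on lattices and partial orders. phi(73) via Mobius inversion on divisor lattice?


phi(n) = n * prod_{p|n} (1 - 1/p).
Prime divisors of 73: [73]
phi(73) = 73 * (1 - 1/73)
phi(73) = 72


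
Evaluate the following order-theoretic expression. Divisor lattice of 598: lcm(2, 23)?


Join=lcm.
gcd(2,23)=1
lcm=46


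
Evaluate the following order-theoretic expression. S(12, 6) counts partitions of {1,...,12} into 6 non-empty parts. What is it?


S(n,k) = k*S(n-1,k) + S(n-1,k-1).
S(11,6) = 179487, S(11,5) = 246730
S(12,6) = 6*179487 + 246730 = 1076922 + 246730
S(12,6) = 1323652


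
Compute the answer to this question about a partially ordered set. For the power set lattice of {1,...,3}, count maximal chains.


A maximal chain goes from the minimum element to a maximal element via cover relations.
Counting all min-to-max paths in the cover graph.
Total maximal chains: 6


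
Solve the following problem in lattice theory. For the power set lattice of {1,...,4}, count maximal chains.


A maximal chain goes from the minimum element to a maximal element via cover relations.
Counting all min-to-max paths in the cover graph.
Total maximal chains: 24


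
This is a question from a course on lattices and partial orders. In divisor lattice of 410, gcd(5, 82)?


Meet=gcd.
gcd(5,82)=1


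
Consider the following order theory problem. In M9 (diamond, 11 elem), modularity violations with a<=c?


Modular law: if a <= c then a v (b ^ c) = (a v b) ^ c.
Check all triples (a,b,c) with a <= c among 11 elements.
This lattice is modular (diamonds M_m and their chain-products are modular).
Total violating triples: 0


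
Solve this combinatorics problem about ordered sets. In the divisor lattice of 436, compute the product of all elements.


Divisors of 436: [1, 2, 4, 109, 218, 436]
Product = n^(d(n)/2) = 436^(6/2)
Product = 82881856


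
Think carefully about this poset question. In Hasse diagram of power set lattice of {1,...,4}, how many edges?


A cover relation a -< b holds when a < b with no c strictly between.
Cover relations:
  {} -< {1}
  {} -< {2}
  {} -< {3}
  {} -< {4}
  {1} -< {1,2}
  {1} -< {1,3}
  {1} -< {1,4}
  {2} -< {1,2}
  ...24 more
Total: 32


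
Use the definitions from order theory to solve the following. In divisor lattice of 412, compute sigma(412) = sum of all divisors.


sigma(n) = sum of divisors.
Divisors of 412: [1, 2, 4, 103, 206, 412]
Sum = 728


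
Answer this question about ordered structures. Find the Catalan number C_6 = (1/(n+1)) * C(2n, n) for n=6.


C(n) = C(2n, n) / (n+1).
C(12, 6) = 924
C(6) = 924 / 7 = 132


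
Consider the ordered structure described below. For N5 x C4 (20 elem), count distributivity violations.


Distributive law: a ^ (b v c) = (a ^ b) v (a ^ c).
Check all 20^3 = 8000 ordered triples (a,b,c).
  e.g. a=(b,0), b=(a,0), c=(c,0): lhs=(b,0) != rhs=(a,0)
  e.g. a=(b,0), b=(a,0), c=(c,1): lhs=(b,0) != rhs=(a,0)
Total violating triples: 128


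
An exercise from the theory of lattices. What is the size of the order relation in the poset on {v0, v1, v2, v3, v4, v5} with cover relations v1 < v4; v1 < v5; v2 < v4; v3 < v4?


The order relation is {(a,b) : a <= b}, reflexive so it includes (a,a).
Examples: (v0,v0), (v1,v1), (v1,v4), (v1,v5), (v2,v2), ...
Total ordered pairs: 10


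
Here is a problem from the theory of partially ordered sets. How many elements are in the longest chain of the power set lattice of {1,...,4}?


A chain is a totally ordered subset; we count the number of elements in a maximum chain.
Compute, for each element x, the size of the longest chain ending at x:
  {}: 1
  {1}: 2
  {2}: 2
  {3}: 2
  {4}: 2
  {1,2}: 3
  ...
A maximum chain: {} < {1} < {1,2} < {1,2,3} < {1,2,3,4}
Number of elements in the longest chain: 5


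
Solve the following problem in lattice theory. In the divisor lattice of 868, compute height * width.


Height = length of longest chain minus 1; width = size of largest antichain.
A maximum chain: 1 | 31 | 217 | 434 | 868  (height 4).
A maximum antichain: {4, 14, 62, 217}  (width 4).
Product = 4 * 4 = 16


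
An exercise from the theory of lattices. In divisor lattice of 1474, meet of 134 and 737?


In a divisor lattice, meet = gcd (greatest common divisor).
By Euclidean algorithm or factoring: gcd(134,737) = 67


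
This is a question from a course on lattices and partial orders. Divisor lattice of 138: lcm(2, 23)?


Join=lcm.
gcd(2,23)=1
lcm=46


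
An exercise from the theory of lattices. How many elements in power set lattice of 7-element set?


Power set = 2^n.
2^7 = 128


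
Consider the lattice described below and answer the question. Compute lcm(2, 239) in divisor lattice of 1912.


In a divisor lattice, join = lcm (least common multiple).
gcd(2,239) = 1
lcm(2,239) = 2*239/gcd = 478/1 = 478


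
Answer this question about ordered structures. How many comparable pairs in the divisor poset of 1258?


A comparable pair {a,b} has a < b or b < a in the order.
Count unordered pairs where one element is strictly below the other.
Examples: {1,2}, {1,17}, {1,34}, {1,37}, ...
Total comparable pairs: 19


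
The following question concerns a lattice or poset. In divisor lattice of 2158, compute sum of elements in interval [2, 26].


Interval [2,26] in divisors of 2158: [2, 26]
Sum = 28


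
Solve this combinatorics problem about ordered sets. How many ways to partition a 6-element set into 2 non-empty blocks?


S(n,k) = k*S(n-1,k) + S(n-1,k-1).
S(5,2) = 15, S(5,1) = 1
S(6,2) = 2*15 + 1 = 30 + 1
S(6,2) = 31


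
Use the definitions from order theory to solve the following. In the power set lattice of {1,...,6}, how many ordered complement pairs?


Complement pair (a,b): a meet b = bottom, a join b = top.
Here: A intersect B = {} and A union B = {1,...,6}.
Pairs found: ({},{1,2,3,4,5,6}), ({1},{2,3,4,5,6}), ({2},{1,3,4,5,6}), ({3},{1,2,4,5,6}), ... (60 more)
Total ordered pairs: 64


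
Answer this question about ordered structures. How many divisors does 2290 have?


Divisors of 2290: [1, 2, 5, 10, 229, 458, 1145, 2290]
Count: 8


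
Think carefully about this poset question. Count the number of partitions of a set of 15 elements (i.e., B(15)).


B(n) = number of set partitions of an n-element set.
B(n) satisfies the recurrence: B(n+1) = sum_k C(n,k)*B(k).
B(15) = 1382958545


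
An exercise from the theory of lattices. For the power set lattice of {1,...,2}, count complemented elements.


An element a is complemented if some b has a meet b = bottom, a join b = top.
every subset A has complement S\A, so all elements are complemented.
Complemented elements: {}, {1}, {2}, {1,2}
Count: 4


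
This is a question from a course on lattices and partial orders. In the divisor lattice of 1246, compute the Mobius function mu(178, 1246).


In a divisor lattice, mu(a,b) = mu(b/a) where mu is the classical Mobius function.
b/a = 1246/178 = 7
Prime factorization of 7: primes [7]
7 is squarefree with 1 prime factor(s), so mu(7) = (-1)^1 = -1


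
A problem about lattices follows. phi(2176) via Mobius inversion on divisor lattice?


phi(n) = n * prod_{p|n} (1 - 1/p).
Prime divisors of 2176: [2, 17]
phi(2176) = 2176 * (1 - 1/2) * (1 - 1/17)
phi(2176) = 1024


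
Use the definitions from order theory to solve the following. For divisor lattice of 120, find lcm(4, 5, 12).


In a divisor lattice, join = lcm (least common multiple).
Compute lcm iteratively: start with first element, then lcm(current, next).
Elements: [4, 5, 12]
lcm(4,5) = 20
lcm(20,12) = 60
Final lcm = 60


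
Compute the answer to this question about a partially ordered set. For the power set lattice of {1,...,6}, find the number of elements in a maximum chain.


A chain is a totally ordered subset; we count the number of elements in a maximum chain.
Compute, for each element x, the size of the longest chain ending at x:
  {}: 1
  {1}: 2
  {2}: 2
  {3}: 2
  {4}: 2
  {5}: 2
  ...
A maximum chain: {} < {1} < {1,2} < {1,2,3} < {1,2,3,4} < {1,2,3,4,5} < {1,2,3,4,5,6}
Number of elements in the longest chain: 7


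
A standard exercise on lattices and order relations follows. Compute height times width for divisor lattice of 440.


Height = length of longest chain minus 1; width = size of largest antichain.
A maximum chain: 1 | 11 | 55 | 110 | 220 | 440  (height 5).
A maximum antichain: {4, 10, 22, 55}  (width 4).
Product = 5 * 4 = 20


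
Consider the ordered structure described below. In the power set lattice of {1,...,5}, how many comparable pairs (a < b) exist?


A comparable pair {a,b} has a < b or b < a in the order.
Count unordered pairs where one element is strictly below the other.
Examples: {{},{1}}, {{},{2}}, {{},{3}}, {{},{4}}, ...
Total comparable pairs: 211


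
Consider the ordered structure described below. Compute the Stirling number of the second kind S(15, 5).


S(n,k) = k*S(n-1,k) + S(n-1,k-1).
S(14,5) = 40075035, S(14,4) = 10391745
S(15,5) = 5*40075035 + 10391745 = 200375175 + 10391745
S(15,5) = 210766920


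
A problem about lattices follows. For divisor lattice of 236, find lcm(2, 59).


In a divisor lattice, join = lcm (least common multiple).
Compute lcm iteratively: start with first element, then lcm(current, next).
Elements: [2, 59]
lcm(2,59) = 118
Final lcm = 118


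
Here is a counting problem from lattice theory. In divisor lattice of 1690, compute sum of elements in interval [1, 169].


Interval [1,169] in divisors of 1690: [1, 13, 169]
Sum = 183


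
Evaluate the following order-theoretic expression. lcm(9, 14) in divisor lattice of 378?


Join=lcm.
gcd(9,14)=1
lcm=126


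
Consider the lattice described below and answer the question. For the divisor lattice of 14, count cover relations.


A cover relation a -< b holds when a < b with no c strictly between.
Cover relations:
  1 -< 2
  1 -< 7
  2 -< 14
  7 -< 14
Total: 4


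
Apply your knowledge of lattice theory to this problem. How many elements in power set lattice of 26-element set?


Power set = 2^n.
2^26 = 67108864


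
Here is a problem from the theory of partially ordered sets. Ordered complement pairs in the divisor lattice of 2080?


Complement pair (a,b): a meet b = bottom, a join b = top.
Here: gcd(a,b)=1 and lcm(a,b)=2080, i.e. a*b=2080 with a,b coprime.
Pairs found: (1,2080), (5,416), (13,160), (32,65), ... (4 more)
Total ordered pairs: 8


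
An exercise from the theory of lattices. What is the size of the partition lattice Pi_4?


B(n) = number of set partitions of an n-element set.
B(n) satisfies the recurrence: B(n+1) = sum_k C(n,k)*B(k).
B(4) = 15


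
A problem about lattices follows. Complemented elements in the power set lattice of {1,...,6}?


An element a is complemented if some b has a meet b = bottom, a join b = top.
every subset A has complement S\A, so all elements are complemented.
Complemented elements: {}, {1}, {2}, {3}, {4}, {5}, ... (58 more)
Count: 64


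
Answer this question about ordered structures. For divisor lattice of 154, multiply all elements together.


Divisors of 154: [1, 2, 7, 11, 14, 22, 77, 154]
Product = n^(d(n)/2) = 154^(8/2)
Product = 562448656


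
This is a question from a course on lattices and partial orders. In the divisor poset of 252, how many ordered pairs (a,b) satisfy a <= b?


The order relation is {(a,b) : a <= b}, reflexive so it includes (a,a).
Examples: (1,1), (1,12), (1,126), (1,14), (1,18), ...
Total ordered pairs: 108


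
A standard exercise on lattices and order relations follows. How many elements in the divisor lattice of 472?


Divisors of 472: [1, 2, 4, 8, 59, 118, 236, 472]
Count: 8


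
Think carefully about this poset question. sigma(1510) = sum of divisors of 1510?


sigma(n) = sum of divisors.
Divisors of 1510: [1, 2, 5, 10, 151, 302, 755, 1510]
Sum = 2736


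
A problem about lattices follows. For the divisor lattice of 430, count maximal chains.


A maximal chain goes from the minimum element to a maximal element via cover relations.
Counting all min-to-max paths in the cover graph.
Total maximal chains: 6


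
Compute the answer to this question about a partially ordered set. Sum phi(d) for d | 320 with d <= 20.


Divisors of 320 up to 20: [1, 2, 4, 5, 8, 10, 16, 20]
phi values: [1, 1, 2, 4, 4, 4, 8, 8]
Sum = 32


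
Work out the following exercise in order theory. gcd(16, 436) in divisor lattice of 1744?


Meet=gcd.
gcd(16,436)=4


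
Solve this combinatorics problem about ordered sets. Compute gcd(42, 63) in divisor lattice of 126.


In a divisor lattice, meet = gcd (greatest common divisor).
By Euclidean algorithm or factoring: gcd(42,63) = 21


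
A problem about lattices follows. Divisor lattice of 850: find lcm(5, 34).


In a divisor lattice, join = lcm (least common multiple).
gcd(5,34) = 1
lcm(5,34) = 5*34/gcd = 170/1 = 170


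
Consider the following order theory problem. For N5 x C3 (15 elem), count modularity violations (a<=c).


Modular law: if a <= c then a v (b ^ c) = (a v b) ^ c.
Check all triples (a,b,c) with a <= c among 15 elements.
  e.g. a=(a,0), b=(c,0), c=(b,0): lhs=(a,0) != rhs=(b,0)
  e.g. a=(a,0), b=(c,1), c=(b,0): lhs=(a,0) != rhs=(b,0)
Total violating triples: 18


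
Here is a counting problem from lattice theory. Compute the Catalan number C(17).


C(n) = C(2n, n) / (n+1).
C(34, 17) = 2333606220
C(17) = 2333606220 / 18 = 129644790


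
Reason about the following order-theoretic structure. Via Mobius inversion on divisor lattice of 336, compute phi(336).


phi(n) = n * prod_{p|n} (1 - 1/p).
Prime divisors of 336: [2, 3, 7]
phi(336) = 336 * (1 - 1/2) * (1 - 1/3) * (1 - 1/7)
phi(336) = 96


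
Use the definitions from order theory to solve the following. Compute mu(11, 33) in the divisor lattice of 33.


In a divisor lattice, mu(a,b) = mu(b/a) where mu is the classical Mobius function.
b/a = 33/11 = 3
Prime factorization of 3: primes [3]
3 is squarefree with 1 prime factor(s), so mu(3) = (-1)^1 = -1


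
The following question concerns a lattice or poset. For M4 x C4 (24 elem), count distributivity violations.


Distributive law: a ^ (b v c) = (a ^ b) v (a ^ c).
Check all 24^3 = 13824 ordered triples (a,b,c).
  e.g. a=(a1,0), b=(a2,0), c=(a3,0): lhs=(a1,0) != rhs=(0,0)
  e.g. a=(a1,0), b=(a2,0), c=(a3,1): lhs=(a1,0) != rhs=(0,0)
Total violating triples: 1536


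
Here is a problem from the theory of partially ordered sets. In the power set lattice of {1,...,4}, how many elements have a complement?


An element a is complemented if some b has a meet b = bottom, a join b = top.
every subset A has complement S\A, so all elements are complemented.
Complemented elements: {}, {1}, {2}, {3}, {4}, {1,2}, ... (10 more)
Count: 16


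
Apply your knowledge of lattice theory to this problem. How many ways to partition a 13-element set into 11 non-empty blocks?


S(n,k) = k*S(n-1,k) + S(n-1,k-1).
S(12,11) = 66, S(12,10) = 1705
S(13,11) = 11*66 + 1705 = 726 + 1705
S(13,11) = 2431


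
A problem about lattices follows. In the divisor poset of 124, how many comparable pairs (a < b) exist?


A comparable pair {a,b} has a < b or b < a in the order.
Count unordered pairs where one element is strictly below the other.
Examples: {1,2}, {1,4}, {1,31}, {1,62}, ...
Total comparable pairs: 12


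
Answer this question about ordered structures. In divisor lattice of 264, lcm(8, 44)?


Join=lcm.
gcd(8,44)=4
lcm=88


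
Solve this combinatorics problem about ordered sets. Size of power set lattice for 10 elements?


Power set = 2^n.
2^10 = 1024


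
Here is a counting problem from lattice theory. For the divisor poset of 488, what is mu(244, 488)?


In a divisor lattice, mu(a,b) = mu(b/a) where mu is the classical Mobius function.
b/a = 488/244 = 2
Prime factorization of 2: primes [2]
2 is squarefree with 1 prime factor(s), so mu(2) = (-1)^1 = -1


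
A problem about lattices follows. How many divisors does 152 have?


Divisors of 152: [1, 2, 4, 8, 19, 38, 76, 152]
Count: 8


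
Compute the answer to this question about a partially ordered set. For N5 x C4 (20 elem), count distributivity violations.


Distributive law: a ^ (b v c) = (a ^ b) v (a ^ c).
Check all 20^3 = 8000 ordered triples (a,b,c).
  e.g. a=(b,0), b=(a,0), c=(c,0): lhs=(b,0) != rhs=(a,0)
  e.g. a=(b,0), b=(a,0), c=(c,1): lhs=(b,0) != rhs=(a,0)
Total violating triples: 128


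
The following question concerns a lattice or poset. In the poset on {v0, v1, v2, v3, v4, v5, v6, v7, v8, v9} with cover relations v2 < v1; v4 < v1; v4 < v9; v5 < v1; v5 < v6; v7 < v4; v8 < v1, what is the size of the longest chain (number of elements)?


A chain is a totally ordered subset; we count the number of elements in a maximum chain.
Compute, for each element x, the size of the longest chain ending at x:
  v0: 1
  v2: 1
  v3: 1
  v5: 1
  v7: 1
  v8: 1
  ...
A maximum chain: v7 < v4 < v1
Number of elements in the longest chain: 3


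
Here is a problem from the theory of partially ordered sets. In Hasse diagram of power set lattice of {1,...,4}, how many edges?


A cover relation a -< b holds when a < b with no c strictly between.
Cover relations:
  {} -< {1}
  {} -< {2}
  {} -< {3}
  {} -< {4}
  {1} -< {1,2}
  {1} -< {1,3}
  {1} -< {1,4}
  {2} -< {1,2}
  ...24 more
Total: 32


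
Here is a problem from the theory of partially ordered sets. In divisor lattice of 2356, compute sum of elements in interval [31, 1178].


Interval [31,1178] in divisors of 2356: [31, 62, 589, 1178]
Sum = 1860


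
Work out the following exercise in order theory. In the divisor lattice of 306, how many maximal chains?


A maximal chain goes from the minimum element to a maximal element via cover relations.
Counting all min-to-max paths in the cover graph.
Total maximal chains: 12


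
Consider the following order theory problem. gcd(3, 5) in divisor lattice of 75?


Meet=gcd.
gcd(3,5)=1


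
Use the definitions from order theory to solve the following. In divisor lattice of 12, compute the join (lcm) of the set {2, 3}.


In a divisor lattice, join = lcm (least common multiple).
Compute lcm iteratively: start with first element, then lcm(current, next).
Elements: [2, 3]
lcm(2,3) = 6
Final lcm = 6


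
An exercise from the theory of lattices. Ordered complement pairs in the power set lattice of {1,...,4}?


Complement pair (a,b): a meet b = bottom, a join b = top.
Here: A intersect B = {} and A union B = {1,...,4}.
Pairs found: ({},{1,2,3,4}), ({1},{2,3,4}), ({2},{1,3,4}), ({3},{1,2,4}), ... (12 more)
Total ordered pairs: 16


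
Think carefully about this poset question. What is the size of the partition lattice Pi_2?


B(n) = number of set partitions of an n-element set.
B(n) satisfies the recurrence: B(n+1) = sum_k C(n,k)*B(k).
B(2) = 2


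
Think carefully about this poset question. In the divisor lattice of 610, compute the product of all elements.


Divisors of 610: [1, 2, 5, 10, 61, 122, 305, 610]
Product = n^(d(n)/2) = 610^(8/2)
Product = 138458410000


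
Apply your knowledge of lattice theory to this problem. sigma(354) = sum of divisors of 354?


sigma(n) = sum of divisors.
Divisors of 354: [1, 2, 3, 6, 59, 118, 177, 354]
Sum = 720


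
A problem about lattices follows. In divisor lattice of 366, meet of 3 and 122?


In a divisor lattice, meet = gcd (greatest common divisor).
By Euclidean algorithm or factoring: gcd(3,122) = 1


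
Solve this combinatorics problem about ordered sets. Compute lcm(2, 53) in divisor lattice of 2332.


In a divisor lattice, join = lcm (least common multiple).
gcd(2,53) = 1
lcm(2,53) = 2*53/gcd = 106/1 = 106


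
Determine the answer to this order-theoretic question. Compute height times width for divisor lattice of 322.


Height = length of longest chain minus 1; width = size of largest antichain.
A maximum chain: 1 | 23 | 161 | 322  (height 3).
A maximum antichain: {2, 7, 23}  (width 3).
Product = 3 * 3 = 9


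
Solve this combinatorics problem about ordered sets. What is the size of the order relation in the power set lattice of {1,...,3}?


The order relation is {(a,b) : a <= b}, reflexive so it includes (a,a).
Examples: ({},{}), ({},{1,2}), ({},{1,2,3}), ({},{1,3}), ({},{1}), ...
Total ordered pairs: 27


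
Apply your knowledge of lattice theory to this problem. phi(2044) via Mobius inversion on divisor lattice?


phi(n) = n * prod_{p|n} (1 - 1/p).
Prime divisors of 2044: [2, 7, 73]
phi(2044) = 2044 * (1 - 1/2) * (1 - 1/7) * (1 - 1/73)
phi(2044) = 864


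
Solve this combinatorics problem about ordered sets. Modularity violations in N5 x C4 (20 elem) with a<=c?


Modular law: if a <= c then a v (b ^ c) = (a v b) ^ c.
Check all triples (a,b,c) with a <= c among 20 elements.
  e.g. a=(a,0), b=(c,0), c=(b,0): lhs=(a,0) != rhs=(b,0)
  e.g. a=(a,0), b=(c,1), c=(b,0): lhs=(a,0) != rhs=(b,0)
Total violating triples: 40


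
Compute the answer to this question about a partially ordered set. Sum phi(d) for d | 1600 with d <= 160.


Divisors of 1600 up to 160: [1, 2, 4, 5, 8, 10, 16, 20, 25, 32, 40, 50, 64, 80, 100, 160]
phi values: [1, 1, 2, 4, 4, 4, 8, 8, 20, 16, 16, 20, 32, 32, 40, 64]
Sum = 272


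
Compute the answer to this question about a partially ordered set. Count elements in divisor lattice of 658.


Divisors of 658: [1, 2, 7, 14, 47, 94, 329, 658]
Count: 8


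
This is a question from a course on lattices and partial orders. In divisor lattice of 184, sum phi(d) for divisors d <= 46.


Divisors of 184 up to 46: [1, 2, 4, 8, 23, 46]
phi values: [1, 1, 2, 4, 22, 22]
Sum = 52


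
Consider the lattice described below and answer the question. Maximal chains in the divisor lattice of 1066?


A maximal chain goes from the minimum element to a maximal element via cover relations.
Counting all min-to-max paths in the cover graph.
Total maximal chains: 6


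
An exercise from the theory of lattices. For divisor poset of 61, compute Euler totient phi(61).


phi(n) = n * prod_{p|n} (1 - 1/p).
Prime divisors of 61: [61]
phi(61) = 61 * (1 - 1/61)
phi(61) = 60


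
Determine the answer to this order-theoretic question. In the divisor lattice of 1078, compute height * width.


Height = length of longest chain minus 1; width = size of largest antichain.
A maximum chain: 1 | 11 | 77 | 539 | 1078  (height 4).
A maximum antichain: {14, 22, 49, 77}  (width 4).
Product = 4 * 4 = 16


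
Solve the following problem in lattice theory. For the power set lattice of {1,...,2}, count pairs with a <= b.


The order relation is {(a,b) : a <= b}, reflexive so it includes (a,a).
Examples: ({},{}), ({},{1,2}), ({},{1}), ({},{2}), ({1,2},{1,2}), ...
Total ordered pairs: 9


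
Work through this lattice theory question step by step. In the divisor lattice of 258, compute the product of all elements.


Divisors of 258: [1, 2, 3, 6, 43, 86, 129, 258]
Product = n^(d(n)/2) = 258^(8/2)
Product = 4430766096


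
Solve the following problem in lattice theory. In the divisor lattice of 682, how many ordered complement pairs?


Complement pair (a,b): a meet b = bottom, a join b = top.
Here: gcd(a,b)=1 and lcm(a,b)=682, i.e. a*b=682 with a,b coprime.
Pairs found: (1,682), (2,341), (11,62), (22,31), ... (4 more)
Total ordered pairs: 8


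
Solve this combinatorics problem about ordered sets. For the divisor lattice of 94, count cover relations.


A cover relation a -< b holds when a < b with no c strictly between.
Cover relations:
  1 -< 2
  1 -< 47
  2 -< 94
  47 -< 94
Total: 4


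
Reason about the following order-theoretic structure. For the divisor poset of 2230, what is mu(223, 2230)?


In a divisor lattice, mu(a,b) = mu(b/a) where mu is the classical Mobius function.
b/a = 2230/223 = 10
Prime factorization of 10: primes [2, 5]
10 is squarefree with 2 prime factor(s), so mu(10) = (-1)^2 = 1


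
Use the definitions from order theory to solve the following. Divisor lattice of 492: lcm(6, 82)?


Join=lcm.
gcd(6,82)=2
lcm=246


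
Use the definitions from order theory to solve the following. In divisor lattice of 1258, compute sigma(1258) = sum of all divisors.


sigma(n) = sum of divisors.
Divisors of 1258: [1, 2, 17, 34, 37, 74, 629, 1258]
Sum = 2052


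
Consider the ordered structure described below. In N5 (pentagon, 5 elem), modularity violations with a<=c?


Modular law: if a <= c then a v (b ^ c) = (a v b) ^ c.
Check all triples (a,b,c) with a <= c among 5 elements.
  e.g. a=a, b=c, c=b: lhs=a != rhs=b
Total violating triples: 1


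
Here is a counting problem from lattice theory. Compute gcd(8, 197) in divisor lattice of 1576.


In a divisor lattice, meet = gcd (greatest common divisor).
By Euclidean algorithm or factoring: gcd(8,197) = 1


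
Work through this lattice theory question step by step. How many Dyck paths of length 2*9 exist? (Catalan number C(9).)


C(n) = C(2n, n) / (n+1).
C(18, 9) = 48620
C(9) = 48620 / 10 = 4862


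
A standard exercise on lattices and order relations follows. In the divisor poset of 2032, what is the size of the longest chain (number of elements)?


A chain is a totally ordered subset; we count the number of elements in a maximum chain.
Compute, for each element x, the size of the longest chain ending at x:
  1: 1
  2: 2
  127: 2
  4: 3
  8: 4
  254: 3
  ...
A maximum chain: 1 < 2 < 4 < 8 < 16 < 2032
Number of elements in the longest chain: 6


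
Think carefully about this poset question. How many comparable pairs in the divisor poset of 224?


A comparable pair {a,b} has a < b or b < a in the order.
Count unordered pairs where one element is strictly below the other.
Examples: {1,2}, {1,4}, {1,7}, {1,8}, ...
Total comparable pairs: 51


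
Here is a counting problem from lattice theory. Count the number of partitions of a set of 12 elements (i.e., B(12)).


B(n) = number of set partitions of an n-element set.
B(n) satisfies the recurrence: B(n+1) = sum_k C(n,k)*B(k).
B(12) = 4213597


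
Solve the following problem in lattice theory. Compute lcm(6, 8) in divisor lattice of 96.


In a divisor lattice, join = lcm (least common multiple).
gcd(6,8) = 2
lcm(6,8) = 6*8/gcd = 48/2 = 24


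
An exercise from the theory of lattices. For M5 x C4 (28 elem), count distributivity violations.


Distributive law: a ^ (b v c) = (a ^ b) v (a ^ c).
Check all 28^3 = 21952 ordered triples (a,b,c).
  e.g. a=(a1,0), b=(a2,0), c=(a3,0): lhs=(a1,0) != rhs=(0,0)
  e.g. a=(a1,0), b=(a2,0), c=(a3,1): lhs=(a1,0) != rhs=(0,0)
Total violating triples: 3840


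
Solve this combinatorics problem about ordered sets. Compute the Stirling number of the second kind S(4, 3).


S(n,k) = k*S(n-1,k) + S(n-1,k-1).
S(3,3) = 1, S(3,2) = 3
S(4,3) = 3*1 + 3 = 3 + 3
S(4,3) = 6


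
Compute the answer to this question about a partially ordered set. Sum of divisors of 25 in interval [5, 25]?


Interval [5,25] in divisors of 25: [5, 25]
Sum = 30


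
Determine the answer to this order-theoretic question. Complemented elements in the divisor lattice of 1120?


An element a is complemented if some b has a meet b = bottom, a join b = top.
a is complemented iff gcd(a, n/a)=1, i.e. a is a unitary divisor of 1120.
Complemented elements: 1, 5, 7, 32, 35, 160, ... (2 more)
Count: 8


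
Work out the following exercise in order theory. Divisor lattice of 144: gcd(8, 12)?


Meet=gcd.
gcd(8,12)=4


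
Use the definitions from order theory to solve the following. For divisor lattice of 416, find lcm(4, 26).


In a divisor lattice, join = lcm (least common multiple).
Compute lcm iteratively: start with first element, then lcm(current, next).
Elements: [4, 26]
lcm(4,26) = 52
Final lcm = 52


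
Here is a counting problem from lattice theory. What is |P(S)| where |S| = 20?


Power set = 2^n.
2^20 = 1048576


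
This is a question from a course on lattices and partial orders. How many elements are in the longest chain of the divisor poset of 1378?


A chain is a totally ordered subset; we count the number of elements in a maximum chain.
Compute, for each element x, the size of the longest chain ending at x:
  1: 1
  2: 2
  13: 2
  53: 2
  26: 3
  106: 3
  ...
A maximum chain: 1 < 2 < 26 < 1378
Number of elements in the longest chain: 4


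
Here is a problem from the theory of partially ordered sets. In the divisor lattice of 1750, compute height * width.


Height = length of longest chain minus 1; width = size of largest antichain.
A maximum chain: 1 | 7 | 35 | 175 | 875 | 1750  (height 5).
A maximum antichain: {10, 14, 25, 35}  (width 4).
Product = 5 * 4 = 20


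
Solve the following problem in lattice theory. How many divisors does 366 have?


Divisors of 366: [1, 2, 3, 6, 61, 122, 183, 366]
Count: 8


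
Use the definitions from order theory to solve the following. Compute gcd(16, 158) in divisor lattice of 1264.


In a divisor lattice, meet = gcd (greatest common divisor).
By Euclidean algorithm or factoring: gcd(16,158) = 2


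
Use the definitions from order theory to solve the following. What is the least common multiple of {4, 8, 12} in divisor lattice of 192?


In a divisor lattice, join = lcm (least common multiple).
Compute lcm iteratively: start with first element, then lcm(current, next).
Elements: [4, 8, 12]
lcm(4,8) = 8
lcm(8,12) = 24
Final lcm = 24


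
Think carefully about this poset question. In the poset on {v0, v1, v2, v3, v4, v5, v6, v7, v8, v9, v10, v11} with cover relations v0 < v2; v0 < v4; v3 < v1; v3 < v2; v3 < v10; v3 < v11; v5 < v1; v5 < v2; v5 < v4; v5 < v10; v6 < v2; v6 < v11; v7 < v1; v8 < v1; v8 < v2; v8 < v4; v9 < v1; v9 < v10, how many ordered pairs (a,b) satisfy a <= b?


The order relation is {(a,b) : a <= b}, reflexive so it includes (a,a).
Examples: (v0,v0), (v0,v2), (v0,v4), (v1,v1), (v10,v10), ...
Total ordered pairs: 30


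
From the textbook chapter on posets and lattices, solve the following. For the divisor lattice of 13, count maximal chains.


A maximal chain goes from the minimum element to a maximal element via cover relations.
Counting all min-to-max paths in the cover graph.
Total maximal chains: 1


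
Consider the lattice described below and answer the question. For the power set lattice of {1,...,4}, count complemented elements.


An element a is complemented if some b has a meet b = bottom, a join b = top.
every subset A has complement S\A, so all elements are complemented.
Complemented elements: {}, {1}, {2}, {3}, {4}, {1,2}, ... (10 more)
Count: 16


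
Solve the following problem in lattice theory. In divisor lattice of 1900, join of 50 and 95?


In a divisor lattice, join = lcm (least common multiple).
gcd(50,95) = 5
lcm(50,95) = 50*95/gcd = 4750/5 = 950


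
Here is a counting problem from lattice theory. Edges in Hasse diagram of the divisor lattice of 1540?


A cover relation a -< b holds when a < b with no c strictly between.
Cover relations:
  1 -< 2
  1 -< 5
  1 -< 7
  1 -< 11
  2 -< 4
  2 -< 10
  2 -< 14
  2 -< 22
  ...44 more
Total: 52


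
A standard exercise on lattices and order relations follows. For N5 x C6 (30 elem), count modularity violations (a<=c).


Modular law: if a <= c then a v (b ^ c) = (a v b) ^ c.
Check all triples (a,b,c) with a <= c among 30 elements.
  e.g. a=(a,0), b=(c,0), c=(b,0): lhs=(a,0) != rhs=(b,0)
  e.g. a=(a,0), b=(c,1), c=(b,0): lhs=(a,0) != rhs=(b,0)
Total violating triples: 126


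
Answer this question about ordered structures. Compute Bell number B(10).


B(n) = number of set partitions of an n-element set.
B(n) satisfies the recurrence: B(n+1) = sum_k C(n,k)*B(k).
B(10) = 115975


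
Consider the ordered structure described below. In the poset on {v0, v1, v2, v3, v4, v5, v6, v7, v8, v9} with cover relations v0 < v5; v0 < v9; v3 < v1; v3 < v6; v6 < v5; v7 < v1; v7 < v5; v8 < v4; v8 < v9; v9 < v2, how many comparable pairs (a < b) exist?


A comparable pair {a,b} has a < b or b < a in the order.
Count unordered pairs where one element is strictly below the other.
Examples: {v0,v2}, {v0,v5}, {v0,v9}, {v1,v3}, ...
Total comparable pairs: 13


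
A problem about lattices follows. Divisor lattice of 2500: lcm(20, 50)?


Join=lcm.
gcd(20,50)=10
lcm=100


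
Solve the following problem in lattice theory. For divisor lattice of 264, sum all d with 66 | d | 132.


Interval [66,132] in divisors of 264: [66, 132]
Sum = 198


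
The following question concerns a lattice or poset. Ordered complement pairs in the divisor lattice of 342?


Complement pair (a,b): a meet b = bottom, a join b = top.
Here: gcd(a,b)=1 and lcm(a,b)=342, i.e. a*b=342 with a,b coprime.
Pairs found: (1,342), (2,171), (9,38), (18,19), ... (4 more)
Total ordered pairs: 8


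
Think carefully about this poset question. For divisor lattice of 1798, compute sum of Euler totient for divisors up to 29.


Divisors of 1798 up to 29: [1, 2, 29]
phi values: [1, 1, 28]
Sum = 30


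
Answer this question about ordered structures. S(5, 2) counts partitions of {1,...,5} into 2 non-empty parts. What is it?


S(n,k) = k*S(n-1,k) + S(n-1,k-1).
S(4,2) = 7, S(4,1) = 1
S(5,2) = 2*7 + 1 = 14 + 1
S(5,2) = 15


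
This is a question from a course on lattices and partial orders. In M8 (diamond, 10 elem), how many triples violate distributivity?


Distributive law: a ^ (b v c) = (a ^ b) v (a ^ c).
Check all 10^3 = 1000 ordered triples (a,b,c).
  e.g. a=a1, b=a2, c=a3: lhs=a1 != rhs=0
  e.g. a=a1, b=a2, c=a4: lhs=a1 != rhs=0
Total violating triples: 336


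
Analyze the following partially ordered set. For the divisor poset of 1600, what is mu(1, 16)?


In a divisor lattice, mu(a,b) = mu(b/a) where mu is the classical Mobius function.
b/a = 16/1 = 16
Prime factorization of 16: primes [2]
16 is not squarefree, so mu(16) = 0


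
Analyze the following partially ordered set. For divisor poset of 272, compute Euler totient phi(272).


phi(n) = n * prod_{p|n} (1 - 1/p).
Prime divisors of 272: [2, 17]
phi(272) = 272 * (1 - 1/2) * (1 - 1/17)
phi(272) = 128


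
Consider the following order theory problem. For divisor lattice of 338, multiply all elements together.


Divisors of 338: [1, 2, 13, 26, 169, 338]
Product = n^(d(n)/2) = 338^(6/2)
Product = 38614472


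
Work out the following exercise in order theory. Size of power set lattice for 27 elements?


Power set = 2^n.
2^27 = 134217728


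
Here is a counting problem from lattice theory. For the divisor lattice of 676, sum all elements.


sigma(n) = sum of divisors.
Divisors of 676: [1, 2, 4, 13, 26, 52, 169, 338, 676]
Sum = 1281


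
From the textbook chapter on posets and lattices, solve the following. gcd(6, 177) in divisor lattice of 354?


Meet=gcd.
gcd(6,177)=3


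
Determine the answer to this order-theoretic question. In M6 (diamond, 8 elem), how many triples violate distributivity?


Distributive law: a ^ (b v c) = (a ^ b) v (a ^ c).
Check all 8^3 = 512 ordered triples (a,b,c).
  e.g. a=a1, b=a2, c=a3: lhs=a1 != rhs=0
  e.g. a=a1, b=a2, c=a4: lhs=a1 != rhs=0
Total violating triples: 120


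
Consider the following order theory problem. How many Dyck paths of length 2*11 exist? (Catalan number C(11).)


C(n) = C(2n, n) / (n+1).
C(22, 11) = 705432
C(11) = 705432 / 12 = 58786


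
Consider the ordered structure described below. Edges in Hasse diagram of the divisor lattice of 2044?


A cover relation a -< b holds when a < b with no c strictly between.
Cover relations:
  1 -< 2
  1 -< 7
  1 -< 73
  2 -< 4
  2 -< 14
  2 -< 146
  4 -< 28
  4 -< 292
  ...12 more
Total: 20


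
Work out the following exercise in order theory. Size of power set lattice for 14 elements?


Power set = 2^n.
2^14 = 16384


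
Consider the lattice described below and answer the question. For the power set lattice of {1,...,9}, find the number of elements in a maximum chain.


A chain is a totally ordered subset; we count the number of elements in a maximum chain.
Compute, for each element x, the size of the longest chain ending at x:
  {}: 1
  {1}: 2
  {2}: 2
  {3}: 2
  {4}: 2
  {5}: 2
  ...
A maximum chain: {} < {1} < {1,2} < {1,2,3} < {1,2,3,4} < {1,2,3,4,5} < {1,2,3,4,5,6} < {1,2,3,4,5,6,7} < {1,2,3,4,5,6,7,8} < {1,2,3,4,5,6,7,8,9}
Number of elements in the longest chain: 10


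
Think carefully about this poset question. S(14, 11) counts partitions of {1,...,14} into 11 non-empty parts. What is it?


S(n,k) = k*S(n-1,k) + S(n-1,k-1).
S(13,11) = 2431, S(13,10) = 39325
S(14,11) = 11*2431 + 39325 = 26741 + 39325
S(14,11) = 66066


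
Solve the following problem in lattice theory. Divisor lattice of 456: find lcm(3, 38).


In a divisor lattice, join = lcm (least common multiple).
gcd(3,38) = 1
lcm(3,38) = 3*38/gcd = 114/1 = 114


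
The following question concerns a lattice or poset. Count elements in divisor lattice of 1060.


Divisors of 1060: [1, 2, 4, 5, 10, 20, 53, 106, 212, 265, 530, 1060]
Count: 12


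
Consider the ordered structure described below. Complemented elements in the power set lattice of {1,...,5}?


An element a is complemented if some b has a meet b = bottom, a join b = top.
every subset A has complement S\A, so all elements are complemented.
Complemented elements: {}, {1}, {2}, {3}, {4}, {5}, ... (26 more)
Count: 32


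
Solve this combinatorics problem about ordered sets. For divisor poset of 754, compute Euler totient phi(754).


phi(n) = n * prod_{p|n} (1 - 1/p).
Prime divisors of 754: [2, 13, 29]
phi(754) = 754 * (1 - 1/2) * (1 - 1/13) * (1 - 1/29)
phi(754) = 336


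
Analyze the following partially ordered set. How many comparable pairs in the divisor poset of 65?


A comparable pair {a,b} has a < b or b < a in the order.
Count unordered pairs where one element is strictly below the other.
Examples: {1,5}, {1,13}, {1,65}, {5,65}, ...
Total comparable pairs: 5


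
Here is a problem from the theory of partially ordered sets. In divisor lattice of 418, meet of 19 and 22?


In a divisor lattice, meet = gcd (greatest common divisor).
By Euclidean algorithm or factoring: gcd(19,22) = 1


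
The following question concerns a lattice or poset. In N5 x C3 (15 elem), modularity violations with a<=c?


Modular law: if a <= c then a v (b ^ c) = (a v b) ^ c.
Check all triples (a,b,c) with a <= c among 15 elements.
  e.g. a=(a,0), b=(c,0), c=(b,0): lhs=(a,0) != rhs=(b,0)
  e.g. a=(a,0), b=(c,1), c=(b,0): lhs=(a,0) != rhs=(b,0)
Total violating triples: 18


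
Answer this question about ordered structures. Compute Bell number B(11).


B(n) = number of set partitions of an n-element set.
B(n) satisfies the recurrence: B(n+1) = sum_k C(n,k)*B(k).
B(11) = 678570
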